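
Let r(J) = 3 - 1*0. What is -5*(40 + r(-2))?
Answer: -215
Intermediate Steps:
r(J) = 3 (r(J) = 3 + 0 = 3)
-5*(40 + r(-2)) = -5*(40 + 3) = -5*43 = -215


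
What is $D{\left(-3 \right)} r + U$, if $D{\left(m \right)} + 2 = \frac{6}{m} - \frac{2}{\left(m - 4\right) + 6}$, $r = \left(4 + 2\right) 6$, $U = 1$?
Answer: $-71$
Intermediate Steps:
$r = 36$ ($r = 6 \cdot 6 = 36$)
$D{\left(m \right)} = -2 - \frac{2}{2 + m} + \frac{6}{m}$ ($D{\left(m \right)} = -2 - \left(- \frac{6}{m} + \frac{2}{\left(m - 4\right) + 6}\right) = -2 - \left(- \frac{6}{m} + \frac{2}{\left(-4 + m\right) + 6}\right) = -2 - \left(- \frac{6}{m} + \frac{2}{2 + m}\right) = -2 - \frac{2}{2 + m} + \frac{6}{m}$)
$D{\left(-3 \right)} r + U = \frac{2 \left(6 - \left(-3\right)^{2}\right)}{\left(-3\right) \left(2 - 3\right)} 36 + 1 = 2 \left(- \frac{1}{3}\right) \frac{1}{-1} \left(6 - 9\right) 36 + 1 = 2 \left(- \frac{1}{3}\right) \left(-1\right) \left(6 - 9\right) 36 + 1 = 2 \left(- \frac{1}{3}\right) \left(-1\right) \left(-3\right) 36 + 1 = \left(-2\right) 36 + 1 = -72 + 1 = -71$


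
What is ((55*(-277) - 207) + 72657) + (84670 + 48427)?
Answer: 190312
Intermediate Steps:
((55*(-277) - 207) + 72657) + (84670 + 48427) = ((-15235 - 207) + 72657) + 133097 = (-15442 + 72657) + 133097 = 57215 + 133097 = 190312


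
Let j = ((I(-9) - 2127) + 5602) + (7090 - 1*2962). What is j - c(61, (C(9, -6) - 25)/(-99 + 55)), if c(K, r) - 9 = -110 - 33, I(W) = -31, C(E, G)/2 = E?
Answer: 7706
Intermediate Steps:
C(E, G) = 2*E
j = 7572 (j = ((-31 - 2127) + 5602) + (7090 - 1*2962) = (-2158 + 5602) + (7090 - 2962) = 3444 + 4128 = 7572)
c(K, r) = -134 (c(K, r) = 9 + (-110 - 33) = 9 - 143 = -134)
j - c(61, (C(9, -6) - 25)/(-99 + 55)) = 7572 - 1*(-134) = 7572 + 134 = 7706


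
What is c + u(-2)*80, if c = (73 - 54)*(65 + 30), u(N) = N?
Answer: 1645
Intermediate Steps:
c = 1805 (c = 19*95 = 1805)
c + u(-2)*80 = 1805 - 2*80 = 1805 - 160 = 1645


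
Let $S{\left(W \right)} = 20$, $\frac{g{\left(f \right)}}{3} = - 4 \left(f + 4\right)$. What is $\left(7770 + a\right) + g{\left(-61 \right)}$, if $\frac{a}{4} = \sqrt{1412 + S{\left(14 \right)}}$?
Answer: $8454 + 8 \sqrt{358} \approx 8605.4$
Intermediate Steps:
$g{\left(f \right)} = -48 - 12 f$ ($g{\left(f \right)} = 3 \left(- 4 \left(f + 4\right)\right) = 3 \left(- 4 \left(4 + f\right)\right) = 3 \left(-16 - 4 f\right) = -48 - 12 f$)
$a = 8 \sqrt{358}$ ($a = 4 \sqrt{1412 + 20} = 4 \sqrt{1432} = 4 \cdot 2 \sqrt{358} = 8 \sqrt{358} \approx 151.37$)
$\left(7770 + a\right) + g{\left(-61 \right)} = \left(7770 + 8 \sqrt{358}\right) - -684 = \left(7770 + 8 \sqrt{358}\right) + \left(-48 + 732\right) = \left(7770 + 8 \sqrt{358}\right) + 684 = 8454 + 8 \sqrt{358}$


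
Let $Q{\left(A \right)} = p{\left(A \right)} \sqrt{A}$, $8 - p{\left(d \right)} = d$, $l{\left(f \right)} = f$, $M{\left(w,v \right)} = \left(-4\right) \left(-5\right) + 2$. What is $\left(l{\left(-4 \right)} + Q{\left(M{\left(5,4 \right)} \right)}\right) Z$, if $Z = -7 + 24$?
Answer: $-68 - 238 \sqrt{22} \approx -1184.3$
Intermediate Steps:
$M{\left(w,v \right)} = 22$ ($M{\left(w,v \right)} = 20 + 2 = 22$)
$Z = 17$
$p{\left(d \right)} = 8 - d$
$Q{\left(A \right)} = \sqrt{A} \left(8 - A\right)$ ($Q{\left(A \right)} = \left(8 - A\right) \sqrt{A} = \sqrt{A} \left(8 - A\right)$)
$\left(l{\left(-4 \right)} + Q{\left(M{\left(5,4 \right)} \right)}\right) Z = \left(-4 + \sqrt{22} \left(8 - 22\right)\right) 17 = \left(-4 + \sqrt{22} \left(-14\right)\right) 17 = \left(-4 - 14 \sqrt{22}\right) 17 = -68 - 238 \sqrt{22}$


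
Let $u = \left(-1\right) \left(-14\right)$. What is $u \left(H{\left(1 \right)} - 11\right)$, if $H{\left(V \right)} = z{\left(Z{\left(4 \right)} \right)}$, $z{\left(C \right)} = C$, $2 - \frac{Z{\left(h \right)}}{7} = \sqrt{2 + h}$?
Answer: $42 - 98 \sqrt{6} \approx -198.05$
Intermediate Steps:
$u = 14$
$Z{\left(h \right)} = 14 - 7 \sqrt{2 + h}$
$H{\left(V \right)} = 14 - 7 \sqrt{6}$ ($H{\left(V \right)} = 14 - 7 \sqrt{2 + 4} = 14 - 7 \sqrt{6}$)
$u \left(H{\left(1 \right)} - 11\right) = 14 \left(\left(14 - 7 \sqrt{6}\right) - 11\right) = 14 \left(3 - 7 \sqrt{6}\right) = 42 - 98 \sqrt{6}$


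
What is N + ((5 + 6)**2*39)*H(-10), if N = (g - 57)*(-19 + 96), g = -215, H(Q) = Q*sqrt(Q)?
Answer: -20944 - 47190*I*sqrt(10) ≈ -20944.0 - 1.4923e+5*I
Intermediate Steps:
H(Q) = Q**(3/2)
N = -20944 (N = (-215 - 57)*(-19 + 96) = -272*77 = -20944)
N + ((5 + 6)**2*39)*H(-10) = -20944 + ((5 + 6)**2*39)*(-10)**(3/2) = -20944 + (11**2*39)*(-10*I*sqrt(10)) = -20944 + (121*39)*(-10*I*sqrt(10)) = -20944 + 4719*(-10*I*sqrt(10)) = -20944 - 47190*I*sqrt(10)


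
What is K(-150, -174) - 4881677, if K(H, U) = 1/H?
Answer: -732251551/150 ≈ -4.8817e+6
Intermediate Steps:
K(-150, -174) - 4881677 = 1/(-150) - 4881677 = -1/150 - 4881677 = -732251551/150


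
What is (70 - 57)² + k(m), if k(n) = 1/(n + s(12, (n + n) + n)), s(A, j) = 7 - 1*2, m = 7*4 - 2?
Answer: 5240/31 ≈ 169.03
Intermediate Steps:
m = 26 (m = 28 - 2 = 26)
s(A, j) = 5 (s(A, j) = 7 - 2 = 5)
k(n) = 1/(5 + n) (k(n) = 1/(n + 5) = 1/(5 + n))
(70 - 57)² + k(m) = (70 - 57)² + 1/(5 + 26) = 13² + 1/31 = 169 + 1/31 = 5240/31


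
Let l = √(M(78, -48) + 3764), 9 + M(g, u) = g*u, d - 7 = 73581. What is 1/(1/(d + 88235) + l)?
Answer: -161823/288053516618 + 26186683329*√11/288053516618 ≈ 0.30151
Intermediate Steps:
d = 73588 (d = 7 + 73581 = 73588)
M(g, u) = -9 + g*u
l = √11 (l = √((-9 + 78*(-48)) + 3764) = √((-9 - 3744) + 3764) = √(-3753 + 3764) = √11 ≈ 3.3166)
1/(1/(d + 88235) + l) = 1/(1/(73588 + 88235) + √11) = 1/(1/161823 + √11)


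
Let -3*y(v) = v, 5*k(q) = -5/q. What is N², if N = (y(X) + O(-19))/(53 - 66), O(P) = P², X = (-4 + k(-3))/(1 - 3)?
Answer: 249001/324 ≈ 768.52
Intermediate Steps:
k(q) = -1/q (k(q) = (-5/q)/5 = -1/q)
X = 11/6 (X = (-4 - 1/(-3))/(1 - 3) = (-4 - 1*(-⅓))/(-2) = (-4 + ⅓)*(-½) = -11/3*(-½) = 11/6 ≈ 1.8333)
y(v) = -v/3
N = -499/18 (N = (-⅓*11/6 + (-19)²)/(53 - 66) = (-11/18 + 361)/(-13) = (6487/18)*(-1/13) = -499/18 ≈ -27.722)
N² = (-499/18)² = 249001/324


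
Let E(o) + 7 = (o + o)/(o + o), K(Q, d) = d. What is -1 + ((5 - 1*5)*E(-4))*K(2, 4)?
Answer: -1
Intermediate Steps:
E(o) = -6 (E(o) = -7 + (o + o)/(o + o) = -7 + (2*o)/((2*o)) = -7 + (2*o)*(1/(2*o)) = -7 + 1 = -6)
-1 + ((5 - 1*5)*E(-4))*K(2, 4) = -1 + ((5 - 1*5)*(-6))*4 = -1 + ((5 - 5)*(-6))*4 = -1 + (0*(-6))*4 = -1 + 0*4 = -1 + 0 = -1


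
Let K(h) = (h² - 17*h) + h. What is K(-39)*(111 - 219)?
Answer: -231660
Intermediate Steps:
K(h) = h² - 16*h
K(-39)*(111 - 219) = (-39*(-16 - 39))*(111 - 219) = -39*(-55)*(-108) = 2145*(-108) = -231660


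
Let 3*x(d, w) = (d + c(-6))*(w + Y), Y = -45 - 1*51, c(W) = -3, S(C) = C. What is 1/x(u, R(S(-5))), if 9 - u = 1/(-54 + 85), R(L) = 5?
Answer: -93/16835 ≈ -0.0055242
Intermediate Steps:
Y = -96 (Y = -45 - 51 = -96)
u = 278/31 (u = 9 - 1/(-54 + 85) = 9 - 1/31 = 278/31 ≈ 8.9677)
x(d, w) = (-96 + w)*(-3 + d)/3 (x(d, w) = ((d - 3)*(w - 96))/3 = ((-3 + d)*(-96 + w))/3 = ((-96 + w)*(-3 + d))/3 = (-96 + w)*(-3 + d)/3)
1/x(u, R(S(-5))) = 1/(96 - 1*5 - 32*278/31 + (1/3)*(278/31)*5) = 1/(96 - 5 - 8896/31 + 1390/93) = 1/(-16835/93) = -93/16835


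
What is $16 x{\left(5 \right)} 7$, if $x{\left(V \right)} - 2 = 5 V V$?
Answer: $14224$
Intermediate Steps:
$x{\left(V \right)} = 2 + 5 V^{2}$ ($x{\left(V \right)} = 2 + 5 V V = 2 + 5 V^{2}$)
$16 x{\left(5 \right)} 7 = 16 \left(2 + 5 \cdot 5^{2}\right) 7 = 16 \left(2 + 5 \cdot 25\right) 7 = 16 \left(2 + 125\right) 7 = 16 \cdot 127 \cdot 7 = 2032 \cdot 7 = 14224$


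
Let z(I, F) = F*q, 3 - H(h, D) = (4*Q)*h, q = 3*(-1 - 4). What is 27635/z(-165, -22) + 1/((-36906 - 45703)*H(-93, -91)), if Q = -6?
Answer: 113079632557/1350326714 ≈ 83.742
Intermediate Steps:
q = -15 (q = 3*(-5) = -15)
H(h, D) = 3 + 24*h (H(h, D) = 3 - 4*(-6)*h = 3 - (-24)*h = 3 + 24*h)
z(I, F) = -15*F (z(I, F) = F*(-15) = -15*F)
27635/z(-165, -22) + 1/((-36906 - 45703)*H(-93, -91)) = 27635/((-15*(-22))) + 1/((-36906 - 45703)*(3 + 24*(-93))) = 27635/330 + 1/((-82609)*(3 - 2232)) = 27635*(1/330) - 1/82609/(-2229) = 5527/66 - 1/82609*(-1/2229) = 5527/66 + 1/184135461 = 113079632557/1350326714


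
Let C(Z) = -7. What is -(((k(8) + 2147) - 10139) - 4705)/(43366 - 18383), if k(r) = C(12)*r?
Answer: 12753/24983 ≈ 0.51047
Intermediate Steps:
k(r) = -7*r
-(((k(8) + 2147) - 10139) - 4705)/(43366 - 18383) = -(((-7*8 + 2147) - 10139) - 4705)/(43366 - 18383) = -(((-56 + 2147) - 10139) - 4705)/24983 = -((2091 - 10139) - 4705)/24983 = -(-8048 - 4705)/24983 = -(-12753)/24983 = -1*(-12753/24983) = 12753/24983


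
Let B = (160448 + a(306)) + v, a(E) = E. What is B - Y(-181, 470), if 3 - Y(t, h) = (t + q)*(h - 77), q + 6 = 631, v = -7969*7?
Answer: 279460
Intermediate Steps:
v = -55783
q = 625 (q = -6 + 631 = 625)
Y(t, h) = 3 - (-77 + h)*(625 + t) (Y(t, h) = 3 - (t + 625)*(h - 77) = 3 - (625 + t)*(-77 + h) = 3 - (-77 + h)*(625 + t))
B = 104971 (B = (160448 + 306) - 55783 = 160754 - 55783 = 104971)
B - Y(-181, 470) = 104971 - (48128 - 625*470 + 77*(-181) - 1*470*(-181)) = 104971 - (48128 - 293750 - 13937 + 85070) = 104971 - 1*(-174489) = 104971 + 174489 = 279460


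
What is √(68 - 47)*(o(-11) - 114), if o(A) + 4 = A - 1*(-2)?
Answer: -127*√21 ≈ -581.99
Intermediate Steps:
o(A) = -2 + A (o(A) = -4 + (A - 1*(-2)) = -4 + (A + 2) = -4 + (2 + A) = -2 + A)
√(68 - 47)*(o(-11) - 114) = √(68 - 47)*((-2 - 11) - 114) = √21*(-13 - 114) = √21*(-127) = -127*√21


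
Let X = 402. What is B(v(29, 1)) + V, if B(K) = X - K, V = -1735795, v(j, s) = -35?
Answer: -1735358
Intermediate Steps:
B(K) = 402 - K
B(v(29, 1)) + V = (402 - 1*(-35)) - 1735795 = (402 + 35) - 1735795 = 437 - 1735795 = -1735358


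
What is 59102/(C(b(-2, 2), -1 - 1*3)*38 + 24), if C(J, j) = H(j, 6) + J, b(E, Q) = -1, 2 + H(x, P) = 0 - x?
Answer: 29551/31 ≈ 953.26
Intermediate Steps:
H(x, P) = -2 - x (H(x, P) = -2 + (0 - x) = -2 - x)
C(J, j) = -2 + J - j (C(J, j) = (-2 - j) + J = -2 + J - j)
59102/(C(b(-2, 2), -1 - 1*3)*38 + 24) = 59102/((-2 - 1 - (-1 - 1*3))*38 + 24) = 59102/((-2 - 1 - (-1 - 3))*38 + 24) = 59102/((-2 - 1 - 1*(-4))*38 + 24) = 59102/((-2 - 1 + 4)*38 + 24) = 59102/(1*38 + 24) = 59102/(38 + 24) = 59102/62 = 59102*(1/62) = 29551/31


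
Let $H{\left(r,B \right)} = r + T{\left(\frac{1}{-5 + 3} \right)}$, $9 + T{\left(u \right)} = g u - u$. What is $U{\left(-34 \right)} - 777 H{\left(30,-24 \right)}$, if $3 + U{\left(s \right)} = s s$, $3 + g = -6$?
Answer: $-19049$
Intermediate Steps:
$g = -9$ ($g = -3 - 6 = -9$)
$T{\left(u \right)} = -9 - 10 u$
$H{\left(r,B \right)} = -4 + r$ ($H{\left(r,B \right)} = r - \left(9 + \frac{10}{-5 + 3}\right) = r - \left(9 + \frac{10}{-2}\right) = r - 4 = -4 + r$)
$U{\left(s \right)} = -3 + s^{2}$ ($U{\left(s \right)} = -3 + s s = -3 + s^{2}$)
$U{\left(-34 \right)} - 777 H{\left(30,-24 \right)} = \left(-3 + \left(-34\right)^{2}\right) - 777 \left(-4 + 30\right) = \left(-3 + 1156\right) - 20202 = 1153 - 20202 = -19049$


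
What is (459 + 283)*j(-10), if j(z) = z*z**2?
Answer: -742000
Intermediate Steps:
j(z) = z**3
(459 + 283)*j(-10) = (459 + 283)*(-10)**3 = 742*(-1000) = -742000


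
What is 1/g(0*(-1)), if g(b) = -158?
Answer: -1/158 ≈ -0.0063291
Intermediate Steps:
1/g(0*(-1)) = 1/(-158) = -1/158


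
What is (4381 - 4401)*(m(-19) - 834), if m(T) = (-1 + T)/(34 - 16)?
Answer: 150320/9 ≈ 16702.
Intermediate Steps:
m(T) = -1/18 + T/18 (m(T) = (-1 + T)/18 = (-1 + T)*(1/18) = -1/18 + T/18)
(4381 - 4401)*(m(-19) - 834) = (4381 - 4401)*((-1/18 + (1/18)*(-19)) - 834) = -20*((-1/18 - 19/18) - 834) = -20*(-10/9 - 834) = -20*(-7516/9) = 150320/9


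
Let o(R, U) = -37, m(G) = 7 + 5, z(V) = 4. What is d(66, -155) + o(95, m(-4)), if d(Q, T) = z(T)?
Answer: -33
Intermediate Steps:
d(Q, T) = 4
m(G) = 12
d(66, -155) + o(95, m(-4)) = 4 - 37 = -33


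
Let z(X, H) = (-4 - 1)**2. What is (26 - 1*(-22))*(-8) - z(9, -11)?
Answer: -409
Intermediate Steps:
z(X, H) = 25 (z(X, H) = (-5)**2 = 25)
(26 - 1*(-22))*(-8) - z(9, -11) = (26 - 1*(-22))*(-8) - 1*25 = (26 + 22)*(-8) - 25 = 48*(-8) - 25 = -384 - 25 = -409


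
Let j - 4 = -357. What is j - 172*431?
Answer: -74485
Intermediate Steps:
j = -353 (j = 4 - 357 = -353)
j - 172*431 = -353 - 172*431 = -353 - 74132 = -74485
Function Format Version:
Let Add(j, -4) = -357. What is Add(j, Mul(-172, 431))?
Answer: -74485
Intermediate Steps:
j = -353 (j = Add(4, -357) = -353)
Add(j, Mul(-172, 431)) = Add(-353, Mul(-172, 431)) = Add(-353, -74132) = -74485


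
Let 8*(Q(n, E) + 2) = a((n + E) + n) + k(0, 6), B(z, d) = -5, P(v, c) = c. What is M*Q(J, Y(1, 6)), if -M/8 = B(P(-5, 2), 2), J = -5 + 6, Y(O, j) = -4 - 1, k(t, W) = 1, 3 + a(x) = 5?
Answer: -65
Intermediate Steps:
a(x) = 2 (a(x) = -3 + 5 = 2)
Y(O, j) = -5
J = 1
M = 40 (M = -8*(-5) = 40)
Q(n, E) = -13/8 (Q(n, E) = -2 + (2 + 1)/8 = -2 + (⅛)*3 = -2 + 3/8 = -13/8)
M*Q(J, Y(1, 6)) = 40*(-13/8) = -65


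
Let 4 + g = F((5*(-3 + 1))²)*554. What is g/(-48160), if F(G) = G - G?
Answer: 1/12040 ≈ 8.3057e-5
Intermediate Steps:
F(G) = 0
g = -4 (g = -4 + 0*554 = -4 + 0 = -4)
g/(-48160) = -4/(-48160) = -4*(-1/48160) = 1/12040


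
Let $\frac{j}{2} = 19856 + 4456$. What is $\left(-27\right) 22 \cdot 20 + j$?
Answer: $36744$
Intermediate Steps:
$j = 48624$ ($j = 2 \left(19856 + 4456\right) = 2 \cdot 24312 = 48624$)
$\left(-27\right) 22 \cdot 20 + j = \left(-27\right) 22 \cdot 20 + 48624 = \left(-594\right) 20 + 48624 = -11880 + 48624 = 36744$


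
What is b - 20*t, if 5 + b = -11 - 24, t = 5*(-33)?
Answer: 3260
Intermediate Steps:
t = -165
b = -40 (b = -5 + (-11 - 24) = -5 - 35 = -40)
b - 20*t = -40 - 20*(-165) = -40 + 3300 = 3260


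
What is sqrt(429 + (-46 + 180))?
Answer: sqrt(563) ≈ 23.728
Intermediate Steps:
sqrt(429 + (-46 + 180)) = sqrt(429 + 134) = sqrt(563)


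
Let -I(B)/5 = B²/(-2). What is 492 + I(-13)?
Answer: 1829/2 ≈ 914.50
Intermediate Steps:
I(B) = 5*B²/2 (I(B) = -5*B²/(-2) = -5*B²*(-1)/2 = -(-5)*B²/2 = 5*B²/2)
492 + I(-13) = 492 + (5/2)*(-13)² = 492 + (5/2)*169 = 492 + 845/2 = 1829/2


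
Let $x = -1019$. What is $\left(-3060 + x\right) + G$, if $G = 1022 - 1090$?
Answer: $-4147$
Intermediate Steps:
$G = -68$ ($G = 1022 - 1090 = -68$)
$\left(-3060 + x\right) + G = \left(-3060 - 1019\right) - 68 = -4079 - 68 = -4147$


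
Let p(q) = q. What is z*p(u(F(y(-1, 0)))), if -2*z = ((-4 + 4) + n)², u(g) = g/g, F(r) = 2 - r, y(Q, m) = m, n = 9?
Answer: -81/2 ≈ -40.500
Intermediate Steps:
u(g) = 1
z = -81/2 (z = -((-4 + 4) + 9)²/2 = -(0 + 9)²/2 = -½*9² = -½*81 = -81/2 ≈ -40.500)
z*p(u(F(y(-1, 0)))) = -81/2*1 = -81/2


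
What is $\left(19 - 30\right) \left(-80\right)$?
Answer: $880$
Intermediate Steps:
$\left(19 - 30\right) \left(-80\right) = \left(-11\right) \left(-80\right) = 880$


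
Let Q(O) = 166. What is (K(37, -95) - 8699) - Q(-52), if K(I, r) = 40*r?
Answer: -12665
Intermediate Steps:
(K(37, -95) - 8699) - Q(-52) = (40*(-95) - 8699) - 1*166 = (-3800 - 8699) - 166 = -12499 - 166 = -12665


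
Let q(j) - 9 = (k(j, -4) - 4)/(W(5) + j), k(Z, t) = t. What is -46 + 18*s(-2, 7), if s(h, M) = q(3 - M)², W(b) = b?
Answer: -28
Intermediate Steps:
q(j) = 9 - 8/(5 + j) (q(j) = 9 + (-4 - 4)/(5 + j) = 9 - 8/(5 + j))
s(h, M) = (64 - 9*M)²/(8 - M)² (s(h, M) = ((37 + 9*(3 - M))/(5 + (3 - M)))² = ((37 + (27 - 9*M))/(8 - M))² = ((64 - 9*M)/(8 - M))² = (64 - 9*M)²/(8 - M)²)
-46 + 18*s(-2, 7) = -46 + 18*((-64 + 9*7)²/(-8 + 7)²) = -46 + 18*((-64 + 63)²/(-1)²) = -46 + 18*((-1)²*1) = -46 + 18*(1*1) = -46 + 18*1 = -46 + 18 = -28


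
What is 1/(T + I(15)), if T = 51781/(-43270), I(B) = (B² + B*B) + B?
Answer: 43270/20068769 ≈ 0.0021561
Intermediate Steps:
I(B) = B + 2*B² (I(B) = (B² + B²) + B = 2*B² + B = B + 2*B²)
T = -51781/43270 (T = 51781*(-1/43270) = -51781/43270 ≈ -1.1967)
1/(T + I(15)) = 1/(-51781/43270 + 15*(1 + 2*15)) = 1/(-51781/43270 + 15*(1 + 30)) = 1/(-51781/43270 + 15*31) = 1/(-51781/43270 + 465) = 1/(20068769/43270) = 43270/20068769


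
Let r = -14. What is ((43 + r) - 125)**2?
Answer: 9216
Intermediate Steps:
((43 + r) - 125)**2 = ((43 - 14) - 125)**2 = (29 - 125)**2 = (-96)**2 = 9216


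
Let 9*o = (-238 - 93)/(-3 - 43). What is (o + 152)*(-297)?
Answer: -2087547/46 ≈ -45381.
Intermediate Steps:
o = 331/414 (o = ((-238 - 93)/(-3 - 43))/9 = (-331/(-46))/9 = (-331*(-1/46))/9 = (⅑)*(331/46) = 331/414 ≈ 0.79952)
(o + 152)*(-297) = (331/414 + 152)*(-297) = (63259/414)*(-297) = -2087547/46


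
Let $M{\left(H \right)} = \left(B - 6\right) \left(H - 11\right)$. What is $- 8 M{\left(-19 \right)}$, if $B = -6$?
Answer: $-2880$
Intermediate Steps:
$M{\left(H \right)} = 132 - 12 H$ ($M{\left(H \right)} = \left(-6 - 6\right) \left(H - 11\right) = - 12 \left(-11 + H\right) = 132 - 12 H$)
$- 8 M{\left(-19 \right)} = - 8 \left(132 - -228\right) = - 8 \left(132 + 228\right) = \left(-8\right) 360 = -2880$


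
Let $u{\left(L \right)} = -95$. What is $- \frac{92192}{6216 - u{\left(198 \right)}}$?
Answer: $- \frac{92192}{6311} \approx -14.608$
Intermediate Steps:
$- \frac{92192}{6216 - u{\left(198 \right)}} = - \frac{92192}{6216 - -95} = - \frac{92192}{6216 + 95} = - \frac{92192}{6311}$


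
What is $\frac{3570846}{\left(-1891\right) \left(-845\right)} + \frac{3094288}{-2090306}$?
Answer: $\frac{1259906747558}{1670044752935} \approx 0.75441$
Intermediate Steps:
$\frac{3570846}{\left(-1891\right) \left(-845\right)} + \frac{3094288}{-2090306} = \frac{3570846}{1597895} + 3094288 \left(- \frac{1}{2090306}\right) = 3570846 \cdot \frac{1}{1597895} - \frac{1547144}{1045153} = \frac{3570846}{1597895} - \frac{1547144}{1045153} = \frac{1259906747558}{1670044752935}$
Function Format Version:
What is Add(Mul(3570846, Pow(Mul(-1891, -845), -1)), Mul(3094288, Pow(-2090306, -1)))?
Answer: Rational(1259906747558, 1670044752935) ≈ 0.75441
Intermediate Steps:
Add(Mul(3570846, Pow(Mul(-1891, -845), -1)), Mul(3094288, Pow(-2090306, -1))) = Add(Mul(3570846, Pow(1597895, -1)), Mul(3094288, Rational(-1, 2090306))) = Add(Mul(3570846, Rational(1, 1597895)), Rational(-1547144, 1045153)) = Add(Rational(3570846, 1597895), Rational(-1547144, 1045153)) = Rational(1259906747558, 1670044752935)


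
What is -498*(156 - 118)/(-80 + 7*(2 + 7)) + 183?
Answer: 22035/17 ≈ 1296.2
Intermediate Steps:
-498*(156 - 118)/(-80 + 7*(2 + 7)) + 183 = -18924/(-80 + 7*9) + 183 = -18924/(-80 + 63) + 183 = -18924/(-17) + 183 = -18924*(-1)/17 + 183 = -498*(-38/17) + 183 = 18924/17 + 183 = 22035/17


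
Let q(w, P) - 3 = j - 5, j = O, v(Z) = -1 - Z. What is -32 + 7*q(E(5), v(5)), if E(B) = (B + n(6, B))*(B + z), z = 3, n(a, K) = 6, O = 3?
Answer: -25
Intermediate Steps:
j = 3
E(B) = (3 + B)*(6 + B) (E(B) = (B + 6)*(B + 3) = (6 + B)*(3 + B) = (3 + B)*(6 + B))
q(w, P) = 1 (q(w, P) = 3 + (3 - 5) = 3 - 2 = 1)
-32 + 7*q(E(5), v(5)) = -32 + 7*1 = -32 + 7 = -25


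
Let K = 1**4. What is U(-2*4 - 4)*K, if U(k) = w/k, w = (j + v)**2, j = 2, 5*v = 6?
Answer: -64/75 ≈ -0.85333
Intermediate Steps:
v = 6/5 (v = (1/5)*6 = 6/5 ≈ 1.2000)
K = 1
w = 256/25 (w = (2 + 6/5)**2 = (16/5)**2 = 256/25 ≈ 10.240)
U(k) = 256/(25*k)
U(-2*4 - 4)*K = (256/(25*(-2*4 - 4)))*1 = (256/(25*(-8 - 4)))*1 = ((256/25)/(-12))*1 = ((256/25)*(-1/12))*1 = -64/75*1 = -64/75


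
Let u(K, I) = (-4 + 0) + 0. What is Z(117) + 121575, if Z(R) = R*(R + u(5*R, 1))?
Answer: 134796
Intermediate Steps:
u(K, I) = -4 (u(K, I) = -4 + 0 = -4)
Z(R) = R*(-4 + R) (Z(R) = R*(R - 4) = R*(-4 + R))
Z(117) + 121575 = 117*(-4 + 117) + 121575 = 117*113 + 121575 = 13221 + 121575 = 134796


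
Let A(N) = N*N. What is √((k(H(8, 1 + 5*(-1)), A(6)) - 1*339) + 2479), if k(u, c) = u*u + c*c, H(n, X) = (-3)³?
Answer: 7*√85 ≈ 64.537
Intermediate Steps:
A(N) = N²
H(n, X) = -27
k(u, c) = c² + u² (k(u, c) = u² + c² = c² + u²)
√((k(H(8, 1 + 5*(-1)), A(6)) - 1*339) + 2479) = √((((6²)² + (-27)²) - 1*339) + 2479) = √(((36² + 729) - 339) + 2479) = √(((1296 + 729) - 339) + 2479) = √((2025 - 339) + 2479) = √(1686 + 2479) = √4165 = 7*√85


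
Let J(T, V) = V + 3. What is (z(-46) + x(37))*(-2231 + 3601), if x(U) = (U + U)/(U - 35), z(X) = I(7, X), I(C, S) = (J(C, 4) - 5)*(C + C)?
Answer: 89050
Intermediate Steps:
J(T, V) = 3 + V
I(C, S) = 4*C (I(C, S) = ((3 + 4) - 5)*(C + C) = (7 - 5)*(2*C) = 2*(2*C) = 4*C)
z(X) = 28 (z(X) = 4*7 = 28)
x(U) = 2*U/(-35 + U) (x(U) = (2*U)/(-35 + U) = 2*U/(-35 + U))
(z(-46) + x(37))*(-2231 + 3601) = (28 + 2*37/(-35 + 37))*(-2231 + 3601) = (28 + 2*37/2)*1370 = (28 + 2*37*(½))*1370 = (28 + 37)*1370 = 65*1370 = 89050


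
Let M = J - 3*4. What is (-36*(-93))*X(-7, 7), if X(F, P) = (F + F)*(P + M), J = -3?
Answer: 374976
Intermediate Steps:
M = -15 (M = -3 - 3*4 = -3 - 12 = -15)
X(F, P) = 2*F*(-15 + P) (X(F, P) = (F + F)*(P - 15) = (2*F)*(-15 + P) = 2*F*(-15 + P))
(-36*(-93))*X(-7, 7) = (-36*(-93))*(2*(-7)*(-15 + 7)) = 3348*(2*(-7)*(-8)) = 3348*112 = 374976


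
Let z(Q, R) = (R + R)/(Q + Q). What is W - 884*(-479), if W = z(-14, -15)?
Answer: 5928119/14 ≈ 4.2344e+5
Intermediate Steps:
z(Q, R) = R/Q (z(Q, R) = (2*R)/((2*Q)) = (2*R)*(1/(2*Q)) = R/Q)
W = 15/14 (W = -15/(-14) = -15*(-1/14) = 15/14 ≈ 1.0714)
W - 884*(-479) = 15/14 - 884*(-479) = 15/14 + 423436 = 5928119/14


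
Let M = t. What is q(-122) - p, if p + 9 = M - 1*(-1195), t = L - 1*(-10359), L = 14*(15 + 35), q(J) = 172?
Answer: -12073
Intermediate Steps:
L = 700 (L = 14*50 = 700)
t = 11059 (t = 700 - 1*(-10359) = 700 + 10359 = 11059)
M = 11059
p = 12245 (p = -9 + (11059 - 1*(-1195)) = -9 + (11059 + 1195) = -9 + 12254 = 12245)
q(-122) - p = 172 - 1*12245 = 172 - 12245 = -12073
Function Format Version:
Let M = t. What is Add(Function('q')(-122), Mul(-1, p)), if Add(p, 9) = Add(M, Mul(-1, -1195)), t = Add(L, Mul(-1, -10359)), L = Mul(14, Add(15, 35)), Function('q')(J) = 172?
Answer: -12073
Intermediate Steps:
L = 700 (L = Mul(14, 50) = 700)
t = 11059 (t = Add(700, Mul(-1, -10359)) = Add(700, 10359) = 11059)
M = 11059
p = 12245 (p = Add(-9, Add(11059, Mul(-1, -1195))) = Add(-9, Add(11059, 1195)) = Add(-9, 12254) = 12245)
Add(Function('q')(-122), Mul(-1, p)) = Add(172, Mul(-1, 12245)) = Add(172, -12245) = -12073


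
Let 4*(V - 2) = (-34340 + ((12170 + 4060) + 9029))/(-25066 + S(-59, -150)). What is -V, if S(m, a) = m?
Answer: -70027/33500 ≈ -2.0904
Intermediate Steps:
V = 70027/33500 (V = 2 + ((-34340 + ((12170 + 4060) + 9029))/(-25066 - 59))/4 = 2 + ((-34340 + (16230 + 9029))/(-25125))/4 = 2 + ((-34340 + 25259)*(-1/25125))/4 = 2 + (-9081*(-1/25125))/4 = 2 + (¼)*(3027/8375) = 2 + 3027/33500 = 70027/33500 ≈ 2.0904)
-V = -1*70027/33500 = -70027/33500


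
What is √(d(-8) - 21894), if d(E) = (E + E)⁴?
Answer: √43642 ≈ 208.91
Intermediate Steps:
d(E) = 16*E⁴ (d(E) = (2*E)⁴ = 16*E⁴)
√(d(-8) - 21894) = √(16*(-8)⁴ - 21894) = √(16*4096 - 21894) = √(65536 - 21894) = √43642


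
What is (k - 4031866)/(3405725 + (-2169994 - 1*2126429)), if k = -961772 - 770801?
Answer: 5764439/890698 ≈ 6.4718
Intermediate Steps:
k = -1732573
(k - 4031866)/(3405725 + (-2169994 - 1*2126429)) = (-1732573 - 4031866)/(3405725 + (-2169994 - 1*2126429)) = -5764439/(3405725 + (-2169994 - 2126429)) = -5764439/(3405725 - 4296423) = -5764439/(-890698) = -5764439*(-1/890698) = 5764439/890698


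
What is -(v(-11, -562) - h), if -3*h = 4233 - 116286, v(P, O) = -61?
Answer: 37412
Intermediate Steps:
h = 37351 (h = -(4233 - 116286)/3 = -1/3*(-112053) = 37351)
-(v(-11, -562) - h) = -(-61 - 1*37351) = -(-61 - 37351) = -1*(-37412) = 37412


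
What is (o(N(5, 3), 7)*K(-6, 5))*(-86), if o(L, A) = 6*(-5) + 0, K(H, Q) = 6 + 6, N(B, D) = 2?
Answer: 30960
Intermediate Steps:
K(H, Q) = 12
o(L, A) = -30 (o(L, A) = -30 + 0 = -30)
(o(N(5, 3), 7)*K(-6, 5))*(-86) = -30*12*(-86) = -360*(-86) = 30960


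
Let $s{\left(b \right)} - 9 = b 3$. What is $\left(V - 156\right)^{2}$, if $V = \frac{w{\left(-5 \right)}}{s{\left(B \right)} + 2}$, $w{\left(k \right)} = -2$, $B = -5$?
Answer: $\frac{96721}{4} \approx 24180.0$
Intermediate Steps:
$s{\left(b \right)} = 9 + 3 b$ ($s{\left(b \right)} = 9 + b 3 = 9 + 3 b$)
$V = \frac{1}{2}$ ($V = \frac{1}{\left(9 + 3 \left(-5\right)\right) + 2} \left(-2\right) = \frac{1}{\left(9 - 15\right) + 2} \left(-2\right) = \frac{1}{-6 + 2} \left(-2\right) = \frac{1}{-4} \left(-2\right) = \left(- \frac{1}{4}\right) \left(-2\right) = \frac{1}{2} \approx 0.5$)
$\left(V - 156\right)^{2} = \left(\frac{1}{2} - 156\right)^{2} = \left(- \frac{311}{2}\right)^{2} = \frac{96721}{4}$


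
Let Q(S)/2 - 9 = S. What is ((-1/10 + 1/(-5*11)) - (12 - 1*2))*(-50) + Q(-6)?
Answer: 5631/11 ≈ 511.91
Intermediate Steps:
Q(S) = 18 + 2*S
((-1/10 + 1/(-5*11)) - (12 - 1*2))*(-50) + Q(-6) = ((-1/10 + 1/(-5*11)) - (12 - 1*2))*(-50) + (18 + 2*(-6)) = ((-1*⅒ - ⅕*1/11) - (12 - 2))*(-50) + (18 - 12) = ((-⅒ - 1/55) - 1*10)*(-50) + 6 = (-13/110 - 10)*(-50) + 6 = -1113/110*(-50) + 6 = 5565/11 + 6 = 5631/11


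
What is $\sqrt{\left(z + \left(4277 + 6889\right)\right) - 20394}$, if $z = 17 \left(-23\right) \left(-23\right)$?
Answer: $i \sqrt{235} \approx 15.33 i$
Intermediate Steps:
$z = 8993$ ($z = \left(-391\right) \left(-23\right) = 8993$)
$\sqrt{\left(z + \left(4277 + 6889\right)\right) - 20394} = \sqrt{\left(8993 + \left(4277 + 6889\right)\right) - 20394} = \sqrt{\left(8993 + 11166\right) - 20394} = \sqrt{20159 - 20394} = \sqrt{-235} = i \sqrt{235}$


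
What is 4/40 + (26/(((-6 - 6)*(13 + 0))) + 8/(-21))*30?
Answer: -1143/70 ≈ -16.329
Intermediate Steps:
4/40 + (26/(((-6 - 6)*(13 + 0))) + 8/(-21))*30 = 4*(1/40) + (26/((-12*13)) + 8*(-1/21))*30 = 1/10 + (26/(-156) - 8/21)*30 = 1/10 + (26*(-1/156) - 8/21)*30 = 1/10 + (-1/6 - 8/21)*30 = 1/10 - 23/42*30 = 1/10 - 115/7 = -1143/70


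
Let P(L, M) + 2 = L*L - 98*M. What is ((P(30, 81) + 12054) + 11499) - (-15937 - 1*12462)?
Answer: 44912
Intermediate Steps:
P(L, M) = -2 + L² - 98*M (P(L, M) = -2 + (L*L - 98*M) = -2 + (L² - 98*M) = -2 + L² - 98*M)
((P(30, 81) + 12054) + 11499) - (-15937 - 1*12462) = (((-2 + 30² - 98*81) + 12054) + 11499) - (-15937 - 1*12462) = (((-2 + 900 - 7938) + 12054) + 11499) - (-15937 - 12462) = ((-7040 + 12054) + 11499) - 1*(-28399) = (5014 + 11499) + 28399 = 16513 + 28399 = 44912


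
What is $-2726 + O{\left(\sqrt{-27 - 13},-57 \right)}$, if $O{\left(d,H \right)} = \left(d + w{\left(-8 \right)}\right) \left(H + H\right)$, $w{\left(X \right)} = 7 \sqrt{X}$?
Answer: $-2726 - 1596 i \sqrt{2} - 228 i \sqrt{10} \approx -2726.0 - 2978.1 i$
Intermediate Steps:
$O{\left(d,H \right)} = 2 H \left(d + 14 i \sqrt{2}\right)$ ($O{\left(d,H \right)} = \left(d + 7 \sqrt{-8}\right) \left(H + H\right) = \left(d + 7 \cdot 2 i \sqrt{2}\right) 2 H = \left(d + 14 i \sqrt{2}\right) 2 H = 2 H \left(d + 14 i \sqrt{2}\right)$)
$-2726 + O{\left(\sqrt{-27 - 13},-57 \right)} = -2726 + 2 \left(-57\right) \left(\sqrt{-27 - 13} + 14 i \sqrt{2}\right) = -2726 + 2 \left(-57\right) \left(\sqrt{-40} + 14 i \sqrt{2}\right) = -2726 + 2 \left(-57\right) \left(2 i \sqrt{10} + 14 i \sqrt{2}\right) = -2726 - \left(228 i \sqrt{10} + 1596 i \sqrt{2}\right) = -2726 - 1596 i \sqrt{2} - 228 i \sqrt{10}$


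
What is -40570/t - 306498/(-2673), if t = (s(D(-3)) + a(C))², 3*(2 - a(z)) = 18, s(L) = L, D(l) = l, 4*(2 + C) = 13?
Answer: -31141736/43659 ≈ -713.29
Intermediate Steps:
C = 5/4 (C = -2 + (¼)*13 = -2 + 13/4 = 5/4 ≈ 1.2500)
a(z) = -4 (a(z) = 2 - ⅓*18 = 2 - 6 = -4)
t = 49 (t = (-3 - 4)² = (-7)² = 49)
-40570/t - 306498/(-2673) = -40570/49 - 306498/(-2673) = -40570*1/49 - 306498*(-1/2673) = -40570/49 + 102166/891 = -31141736/43659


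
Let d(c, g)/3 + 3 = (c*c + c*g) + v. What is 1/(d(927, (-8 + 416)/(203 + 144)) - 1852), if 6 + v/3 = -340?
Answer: 347/893969812 ≈ 3.8816e-7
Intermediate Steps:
v = -1038 (v = -18 + 3*(-340) = -18 - 1020 = -1038)
d(c, g) = -3123 + 3*c² + 3*c*g (d(c, g) = -9 + 3*((c*c + c*g) - 1038) = -9 + 3*((c² + c*g) - 1038) = -9 + 3*(-1038 + c² + c*g) = -9 + (-3114 + 3*c² + 3*c*g) = -3123 + 3*c² + 3*c*g)
1/(d(927, (-8 + 416)/(203 + 144)) - 1852) = 1/((-3123 + 3*927² + 3*927*((-8 + 416)/(203 + 144))) - 1852) = 1/((-3123 + 3*859329 + 3*927*(408/347)) - 1852) = 1/((-3123 + 2577987 + 3*927*(408*(1/347))) - 1852) = 1/((-3123 + 2577987 + 3*927*(408/347)) - 1852) = 1/((-3123 + 2577987 + 1134648/347) - 1852) = 1/(894612456/347 - 1852) = 1/(893969812/347) = 347/893969812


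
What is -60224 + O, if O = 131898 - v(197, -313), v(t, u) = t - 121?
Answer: 71598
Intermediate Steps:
v(t, u) = -121 + t
O = 131822 (O = 131898 - (-121 + 197) = 131898 - 1*76 = 131898 - 76 = 131822)
-60224 + O = -60224 + 131822 = 71598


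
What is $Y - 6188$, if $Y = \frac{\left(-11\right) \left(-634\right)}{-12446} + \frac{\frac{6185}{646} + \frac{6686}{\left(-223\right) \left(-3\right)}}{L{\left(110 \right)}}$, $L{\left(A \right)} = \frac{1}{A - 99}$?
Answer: $- \frac{16064728924301}{2689418802} \approx -5973.3$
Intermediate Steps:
$L{\left(A \right)} = \frac{1}{-99 + A}$
$Y = \frac{577394622475}{2689418802}$ ($Y = \frac{\left(-11\right) \left(-634\right)}{-12446} + \frac{\frac{6185}{646} + \frac{6686}{\left(-223\right) \left(-3\right)}}{\frac{1}{-99 + 110}} = 6974 \left(- \frac{1}{12446}\right) + \frac{6185 \cdot \frac{1}{646} + \frac{6686}{669}}{\frac{1}{11}} = - \frac{3487}{6223} + \left(\frac{6185}{646} + 6686 \cdot \frac{1}{669}\right) \frac{1}{\frac{1}{11}} = - \frac{3487}{6223} + \left(\frac{6185}{646} + \frac{6686}{669}\right) 11 = - \frac{3487}{6223} + \frac{8456921}{432174} \cdot 11 = - \frac{3487}{6223} + \frac{93026131}{432174} = \frac{577394622475}{2689418802} \approx 214.69$)
$Y - 6188 = \frac{577394622475}{2689418802} - 6188 = - \frac{16064728924301}{2689418802}$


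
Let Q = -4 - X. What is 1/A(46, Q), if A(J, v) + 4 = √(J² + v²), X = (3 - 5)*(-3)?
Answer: 1/550 + √554/1100 ≈ 0.023216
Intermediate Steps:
X = 6 (X = -2*(-3) = 6)
Q = -10 (Q = -4 - 1*6 = -4 - 6 = -10)
A(J, v) = -4 + √(J² + v²)
1/A(46, Q) = 1/(-4 + √(46² + (-10)²)) = 1/(-4 + √(2116 + 100)) = 1/(-4 + √2216) = 1/(-4 + 2*√554)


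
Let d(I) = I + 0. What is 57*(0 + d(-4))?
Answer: -228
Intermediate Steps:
d(I) = I
57*(0 + d(-4)) = 57*(0 - 4) = 57*(-4) = -228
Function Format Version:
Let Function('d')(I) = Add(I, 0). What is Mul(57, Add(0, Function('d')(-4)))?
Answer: -228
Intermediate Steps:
Function('d')(I) = I
Mul(57, Add(0, Function('d')(-4))) = Mul(57, Add(0, -4)) = Mul(57, -4) = -228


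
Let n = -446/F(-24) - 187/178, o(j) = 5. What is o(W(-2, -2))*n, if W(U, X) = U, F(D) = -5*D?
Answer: -25457/1068 ≈ -23.836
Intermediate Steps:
n = -25457/5340 (n = -446/((-5*(-24))) - 187/178 = -446/120 - 187*1/178 = -446*1/120 - 187/178 = -223/60 - 187/178 = -25457/5340 ≈ -4.7672)
o(W(-2, -2))*n = 5*(-25457/5340) = -25457/1068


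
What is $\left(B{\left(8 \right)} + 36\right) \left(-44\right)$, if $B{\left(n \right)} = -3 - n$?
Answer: $-1100$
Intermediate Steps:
$\left(B{\left(8 \right)} + 36\right) \left(-44\right) = \left(\left(-3 - 8\right) + 36\right) \left(-44\right) = \left(-11 + 36\right) \left(-44\right) = 25 \left(-44\right) = -1100$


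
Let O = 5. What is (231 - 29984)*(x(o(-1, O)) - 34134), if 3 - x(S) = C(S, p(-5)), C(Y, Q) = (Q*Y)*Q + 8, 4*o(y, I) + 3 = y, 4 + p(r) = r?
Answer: 1013327674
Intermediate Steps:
p(r) = -4 + r
o(y, I) = -¾ + y/4
C(Y, Q) = 8 + Y*Q² (C(Y, Q) = Y*Q² + 8 = 8 + Y*Q²)
x(S) = -5 - 81*S (x(S) = 3 - (8 + S*(-4 - 5)²) = 3 - (8 + S*(-9)²) = 3 - (8 + S*81) = 3 - (8 + 81*S) = 3 + (-8 - 81*S) = -5 - 81*S)
(231 - 29984)*(x(o(-1, O)) - 34134) = (231 - 29984)*((-5 - 81*(-¾ + (¼)*(-1))) - 34134) = -29753*((-5 - 81*(-¾ - ¼)) - 34134) = -29753*((-5 - 81*(-1)) - 34134) = -29753*((-5 + 81) - 34134) = -29753*(76 - 34134) = -29753*(-34058) = 1013327674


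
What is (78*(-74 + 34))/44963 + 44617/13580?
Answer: 1963744571/610597540 ≈ 3.2161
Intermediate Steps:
(78*(-74 + 34))/44963 + 44617/13580 = (78*(-40))*(1/44963) + 44617*(1/13580) = -3120*1/44963 + 44617/13580 = -3120/44963 + 44617/13580 = 1963744571/610597540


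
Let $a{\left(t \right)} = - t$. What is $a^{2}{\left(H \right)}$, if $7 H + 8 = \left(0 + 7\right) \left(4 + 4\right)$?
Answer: $\frac{2304}{49} \approx 47.02$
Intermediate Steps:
$H = \frac{48}{7}$ ($H = - \frac{8}{7} + \frac{\left(0 + 7\right) \left(4 + 4\right)}{7} = - \frac{8}{7} + \frac{7 \cdot 8}{7} = - \frac{8}{7} + \frac{1}{7} \cdot 56 = - \frac{8}{7} + 8 = \frac{48}{7} \approx 6.8571$)
$a^{2}{\left(H \right)} = \left(\left(-1\right) \frac{48}{7}\right)^{2} = \left(- \frac{48}{7}\right)^{2} = \frac{2304}{49}$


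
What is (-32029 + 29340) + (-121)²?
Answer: 11952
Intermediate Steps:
(-32029 + 29340) + (-121)² = -2689 + 14641 = 11952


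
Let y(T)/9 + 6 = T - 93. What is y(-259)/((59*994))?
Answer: -1611/29323 ≈ -0.054940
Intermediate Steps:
y(T) = -891 + 9*T (y(T) = -54 + 9*(T - 93) = -54 + 9*(-93 + T) = -54 + (-837 + 9*T) = -891 + 9*T)
y(-259)/((59*994)) = (-891 + 9*(-259))/((59*994)) = (-891 - 2331)/58646 = -3222*1/58646 = -1611/29323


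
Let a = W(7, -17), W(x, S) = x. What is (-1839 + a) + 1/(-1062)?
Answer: -1945585/1062 ≈ -1832.0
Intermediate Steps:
a = 7
(-1839 + a) + 1/(-1062) = (-1839 + 7) + 1/(-1062) = -1832 - 1/1062 = -1945585/1062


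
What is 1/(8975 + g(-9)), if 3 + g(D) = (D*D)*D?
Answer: 1/8243 ≈ 0.00012132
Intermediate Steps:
g(D) = -3 + D³ (g(D) = -3 + (D*D)*D = -3 + D²*D = -3 + D³)
1/(8975 + g(-9)) = 1/(8975 + (-3 + (-9)³)) = 1/(8975 + (-3 - 729)) = 1/(8975 - 732) = 1/8243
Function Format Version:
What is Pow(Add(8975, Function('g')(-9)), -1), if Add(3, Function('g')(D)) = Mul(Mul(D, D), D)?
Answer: Rational(1, 8243) ≈ 0.00012132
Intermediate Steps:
Function('g')(D) = Add(-3, Pow(D, 3)) (Function('g')(D) = Add(-3, Mul(Mul(D, D), D)) = Add(-3, Mul(Pow(D, 2), D)) = Add(-3, Pow(D, 3)))
Pow(Add(8975, Function('g')(-9)), -1) = Pow(Add(8975, Add(-3, Pow(-9, 3))), -1) = Pow(Add(8975, Add(-3, -729)), -1) = Pow(Add(8975, -732), -1) = Pow(8243, -1) = Rational(1, 8243)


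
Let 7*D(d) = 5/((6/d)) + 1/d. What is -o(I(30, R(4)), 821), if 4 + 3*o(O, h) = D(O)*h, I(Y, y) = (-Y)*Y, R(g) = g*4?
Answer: 554201021/18900 ≈ 29323.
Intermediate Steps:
R(g) = 4*g
I(Y, y) = -Y²
D(d) = 1/(7*d) + 5*d/42 (D(d) = (5/((6/d)) + 1/d)/7 = (5*(d/6) + 1/d)/7 = (5*d/6 + 1/d)/7 = (1/d + 5*d/6)/7 = 1/(7*d) + 5*d/42)
o(O, h) = -4/3 + h*(6 + 5*O²)/(126*O) (o(O, h) = -4/3 + (((6 + 5*O²)/(42*O))*h)/3 = -4/3 + (h*(6 + 5*O²)/(42*O))/3 = -4/3 + h*(6 + 5*O²)/(126*O))
-o(I(30, R(4)), 821) = -(-(-168)*30² + 821*(6 + 5*(-1*30²)²))/(126*((-1*30²))) = -(-(-168)*900 + 821*(6 + 5*(-1*900)²))/(126*((-1*900))) = -(-168*(-900) + 821*(6 + 5*(-900)²))/(126*(-900)) = -(-1)*(151200 + 821*(6 + 5*810000))/(126*900) = -(-1)*(151200 + 821*(6 + 4050000))/(126*900) = -(-1)*(151200 + 821*4050006)/(126*900) = -(-1)*(151200 + 3325054926)/(126*900) = -(-1)*3325206126/(126*900) = -1*(-554201021/18900) = 554201021/18900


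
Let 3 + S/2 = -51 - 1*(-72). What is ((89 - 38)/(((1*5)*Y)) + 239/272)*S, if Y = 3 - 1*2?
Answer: 135603/340 ≈ 398.83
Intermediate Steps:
Y = 1 (Y = 3 - 2 = 1)
S = 36 (S = -6 + 2*(-51 - 1*(-72)) = -6 + 2*(-51 + 72) = -6 + 2*21 = -6 + 42 = 36)
((89 - 38)/(((1*5)*Y)) + 239/272)*S = ((89 - 38)/(((1*5)*1)) + 239/272)*36 = (51/((5*1)) + 239*(1/272))*36 = (51/5 + 239/272)*36 = (15067/1360)*36 = 135603/340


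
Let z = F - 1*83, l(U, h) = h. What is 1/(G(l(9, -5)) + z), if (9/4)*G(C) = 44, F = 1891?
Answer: 9/16448 ≈ 0.00054718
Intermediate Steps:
G(C) = 176/9 (G(C) = (4/9)*44 = 176/9)
z = 1808 (z = 1891 - 1*83 = 1891 - 83 = 1808)
1/(G(l(9, -5)) + z) = 1/(176/9 + 1808) = 1/(16448/9) = 9/16448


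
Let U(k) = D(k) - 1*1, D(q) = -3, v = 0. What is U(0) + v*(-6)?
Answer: -4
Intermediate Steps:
U(k) = -4 (U(k) = -3 - 1*1 = -3 - 1 = -4)
U(0) + v*(-6) = -4 + 0*(-6) = -4 + 0 = -4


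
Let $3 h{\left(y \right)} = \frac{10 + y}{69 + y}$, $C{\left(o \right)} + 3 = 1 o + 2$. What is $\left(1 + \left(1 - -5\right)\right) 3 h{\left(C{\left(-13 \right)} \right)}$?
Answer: $- \frac{28}{55} \approx -0.50909$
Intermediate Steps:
$C{\left(o \right)} = -1 + o$ ($C{\left(o \right)} = -3 + \left(1 o + 2\right) = -3 + \left(o + 2\right) = -3 + \left(2 + o\right) = -1 + o$)
$h{\left(y \right)} = \frac{10 + y}{3 \left(69 + y\right)}$ ($h{\left(y \right)} = \frac{\left(10 + y\right) \frac{1}{69 + y}}{3} = \frac{\frac{1}{69 + y} \left(10 + y\right)}{3} = \frac{10 + y}{3 \left(69 + y\right)}$)
$\left(1 + \left(1 - -5\right)\right) 3 h{\left(C{\left(-13 \right)} \right)} = \left(1 + \left(1 - -5\right)\right) 3 \frac{10 - 14}{3 \left(69 - 14\right)} = \left(1 + \left(1 + 5\right)\right) 3 \frac{10 - 14}{3 \left(69 - 14\right)} = \left(1 + 6\right) 3 \cdot \frac{1}{3} \cdot \frac{1}{55} \left(-4\right) = 7 \cdot 3 \cdot \frac{1}{3} \cdot \frac{1}{55} \left(-4\right) = 21 \left(- \frac{4}{165}\right) = - \frac{28}{55}$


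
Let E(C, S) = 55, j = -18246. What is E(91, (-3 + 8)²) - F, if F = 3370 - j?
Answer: -21561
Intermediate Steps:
F = 21616 (F = 3370 - 1*(-18246) = 3370 + 18246 = 21616)
E(91, (-3 + 8)²) - F = 55 - 1*21616 = 55 - 21616 = -21561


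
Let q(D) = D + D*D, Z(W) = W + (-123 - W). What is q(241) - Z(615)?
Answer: 58445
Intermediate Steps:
Z(W) = -123
q(D) = D + D²
q(241) - Z(615) = 241*(1 + 241) - 1*(-123) = 241*242 + 123 = 58322 + 123 = 58445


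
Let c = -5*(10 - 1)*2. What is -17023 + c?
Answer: -17113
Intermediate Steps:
c = -90 (c = -5*9*2 = -45*2 = -90)
-17023 + c = -17023 - 90 = -17113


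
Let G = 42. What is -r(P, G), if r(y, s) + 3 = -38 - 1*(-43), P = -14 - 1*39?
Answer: -2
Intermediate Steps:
P = -53 (P = -14 - 39 = -53)
r(y, s) = 2 (r(y, s) = -3 + (-38 - 1*(-43)) = -3 + (-38 + 43) = -3 + 5 = 2)
-r(P, G) = -1*2 = -2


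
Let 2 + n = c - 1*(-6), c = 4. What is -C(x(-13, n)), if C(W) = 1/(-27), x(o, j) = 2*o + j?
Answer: 1/27 ≈ 0.037037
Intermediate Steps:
n = 8 (n = -2 + (4 - 1*(-6)) = -2 + (4 + 6) = -2 + 10 = 8)
x(o, j) = j + 2*o
C(W) = -1/27
-C(x(-13, n)) = -1*(-1/27) = 1/27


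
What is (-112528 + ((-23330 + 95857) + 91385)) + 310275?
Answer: 361659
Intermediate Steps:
(-112528 + ((-23330 + 95857) + 91385)) + 310275 = (-112528 + (72527 + 91385)) + 310275 = (-112528 + 163912) + 310275 = 51384 + 310275 = 361659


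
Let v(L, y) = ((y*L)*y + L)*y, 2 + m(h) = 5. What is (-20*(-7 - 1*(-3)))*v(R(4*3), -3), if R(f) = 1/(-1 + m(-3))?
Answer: -1200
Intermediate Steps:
m(h) = 3 (m(h) = -2 + 5 = 3)
R(f) = ½ (R(f) = 1/(-1 + 3) = 1/2 = ½)
v(L, y) = y*(L + L*y²) (v(L, y) = ((L*y)*y + L)*y = (L*y² + L)*y = (L + L*y²)*y = y*(L + L*y²))
(-20*(-7 - 1*(-3)))*v(R(4*3), -3) = (-20*(-7 - 1*(-3)))*((½)*(-3)*(1 + (-3)²)) = (-20*(-7 + 3))*((½)*(-3)*(1 + 9)) = (-20*(-4))*((½)*(-3)*10) = 80*(-15) = -1200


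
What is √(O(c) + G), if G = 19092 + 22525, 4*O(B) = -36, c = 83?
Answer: 2*√10402 ≈ 203.98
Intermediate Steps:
O(B) = -9 (O(B) = (¼)*(-36) = -9)
G = 41617
√(O(c) + G) = √(-9 + 41617) = √41608 = 2*√10402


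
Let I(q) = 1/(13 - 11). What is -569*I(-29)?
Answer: -569/2 ≈ -284.50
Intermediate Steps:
I(q) = ½ (I(q) = 1/2 = ½)
-569*I(-29) = -569*½ = -569/2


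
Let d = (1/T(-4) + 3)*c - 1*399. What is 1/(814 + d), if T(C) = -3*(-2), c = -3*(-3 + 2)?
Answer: 2/849 ≈ 0.0023557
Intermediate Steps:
c = 3 (c = -3*(-1) = 3)
T(C) = 6
d = -779/2 (d = (1/6 + 3)*3 - 1*399 = (⅙ + 3)*3 - 399 = (19/6)*3 - 399 = 19/2 - 399 = -779/2 ≈ -389.50)
1/(814 + d) = 1/(814 - 779/2) = 1/(849/2) = 2/849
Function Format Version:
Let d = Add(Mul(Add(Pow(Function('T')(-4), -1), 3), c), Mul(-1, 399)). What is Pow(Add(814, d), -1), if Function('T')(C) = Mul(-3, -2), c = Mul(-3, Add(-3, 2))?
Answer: Rational(2, 849) ≈ 0.0023557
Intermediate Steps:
c = 3 (c = Mul(-3, -1) = 3)
Function('T')(C) = 6
d = Rational(-779, 2) (d = Add(Mul(Add(Pow(6, -1), 3), 3), Mul(-1, 399)) = Add(Mul(Add(Rational(1, 6), 3), 3), -399) = Add(Mul(Rational(19, 6), 3), -399) = Add(Rational(19, 2), -399) = Rational(-779, 2) ≈ -389.50)
Pow(Add(814, d), -1) = Pow(Add(814, Rational(-779, 2)), -1) = Pow(Rational(849, 2), -1) = Rational(2, 849)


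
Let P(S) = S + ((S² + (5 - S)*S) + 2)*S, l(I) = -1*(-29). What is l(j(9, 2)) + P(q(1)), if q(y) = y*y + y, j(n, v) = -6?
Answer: 55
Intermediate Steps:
l(I) = 29
q(y) = y + y² (q(y) = y² + y = y + y²)
P(S) = S + S*(2 + S² + S*(5 - S)) (P(S) = S + ((S² + S*(5 - S)) + 2)*S = S + (2 + S² + S*(5 - S))*S = S + S*(2 + S² + S*(5 - S)))
l(j(9, 2)) + P(q(1)) = 29 + (1*(1 + 1))*(3 + 5*(1*(1 + 1))) = 29 + (1*2)*(3 + 5*(1*2)) = 29 + 2*(3 + 5*2) = 29 + 2*(3 + 10) = 29 + 2*13 = 29 + 26 = 55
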